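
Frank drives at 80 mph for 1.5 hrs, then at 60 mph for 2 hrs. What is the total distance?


Leg 1 distance:
80 x 1.5 = 120 miles
Leg 2 distance:
60 x 2 = 120 miles
Total distance:
120 + 120 = 240 miles

240 miles


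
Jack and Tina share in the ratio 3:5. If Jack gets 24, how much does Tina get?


Find the multiplier:
24 / 3 = 8
Apply to Tina's share:
5 x 8 = 40

40


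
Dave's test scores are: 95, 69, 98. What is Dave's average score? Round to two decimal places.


Add the scores:
95 + 69 + 98 = 262
Divide by the number of tests:
262 / 3 = 87.3333... ≈ 87.33

87.33


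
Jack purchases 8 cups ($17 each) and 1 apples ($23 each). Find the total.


Cost of cups:
8 x $17 = $136
Cost of apples:
1 x $23 = $23
Add both:
$136 + $23 = $159

$159


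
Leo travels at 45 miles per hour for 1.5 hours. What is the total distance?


Use the formula: distance = speed x time
Speed = 45 mph, Time = 1.5 hours
45 x 1.5 = 67.5 miles

67.5 miles


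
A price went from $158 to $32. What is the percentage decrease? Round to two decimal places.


Find the absolute change:
|32 - 158| = 126
Divide by original and multiply by 100:
126 / 158 x 100 = 79.7468...% ≈ 79.75%

79.75%


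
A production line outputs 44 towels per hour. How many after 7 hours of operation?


Production rate: 44 towels per hour
Time: 7 hours
Total: 44 x 7 = 308 towels

308 towels


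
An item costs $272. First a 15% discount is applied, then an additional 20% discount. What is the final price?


First discount:
15% of $272 = $40.80
Price after first discount:
$272 - $40.80 = $231.20
Second discount:
20% of $231.20 = $46.24
Final price:
$231.20 - $46.24 = $184.96

$184.96


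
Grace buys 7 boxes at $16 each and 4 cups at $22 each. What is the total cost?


Cost of boxes:
7 x $16 = $112
Cost of cups:
4 x $22 = $88
Add both:
$112 + $88 = $200

$200


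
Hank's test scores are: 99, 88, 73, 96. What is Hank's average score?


Add the scores:
99 + 88 + 73 + 96 = 356
Divide by the number of tests:
356 / 4 = 89

89


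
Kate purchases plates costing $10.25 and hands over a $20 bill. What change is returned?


Start with the amount paid:
$20
Subtract the price:
$20 - $10.25 = $9.75

$9.75


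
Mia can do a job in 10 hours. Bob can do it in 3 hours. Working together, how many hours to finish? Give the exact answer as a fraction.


Mia's rate: 1/10 of the job per hour
Bob's rate: 1/3 of the job per hour
Combined rate: 1/10 + 1/3 = 13/30 per hour
Time = 1 / (13/30) = 30/13 hours (≈ 2.31 hours)

30/13 hours


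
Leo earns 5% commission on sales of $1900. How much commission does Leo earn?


Convert rate to decimal:
5% = 0.05
Multiply by sales:
$1900 x 0.05 = $95

$95


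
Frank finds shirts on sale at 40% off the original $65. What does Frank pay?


Calculate the discount amount:
40% of $65 = $26
Subtract from original:
$65 - $26 = $39

$39


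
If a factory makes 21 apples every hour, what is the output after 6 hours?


Production rate: 21 apples per hour
Time: 6 hours
Total: 21 x 6 = 126 apples

126 apples


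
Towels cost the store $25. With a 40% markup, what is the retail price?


Calculate the markup amount:
40% of $25 = $10
Add to cost:
$25 + $10 = $35

$35


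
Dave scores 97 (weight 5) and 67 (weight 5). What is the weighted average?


Weighted sum:
5 x 97 + 5 x 67 = 820
Total weight:
5 + 5 = 10
Weighted average:
820 / 10 = 82

82


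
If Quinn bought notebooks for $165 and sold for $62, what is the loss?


Selling price = $62
Cost price = $165
Loss = cost price - selling price:
Loss = $165 - $62 = $103

$103


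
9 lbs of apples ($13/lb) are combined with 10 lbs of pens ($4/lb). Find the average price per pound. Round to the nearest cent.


Cost of apples:
9 x $13 = $117
Cost of pens:
10 x $4 = $40
Total cost: $117 + $40 = $157
Total weight: 19 lbs
Average: $157 / 19 = $8.2631... ≈ $8.26/lb

$8.26/lb


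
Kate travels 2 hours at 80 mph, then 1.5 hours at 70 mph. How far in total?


Leg 1 distance:
80 x 2 = 160 miles
Leg 2 distance:
70 x 1.5 = 105 miles
Total distance:
160 + 105 = 265 miles

265 miles


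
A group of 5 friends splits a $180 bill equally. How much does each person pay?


Total bill: $180
Number of people: 5
Each pays: $180 / 5 = $36

$36


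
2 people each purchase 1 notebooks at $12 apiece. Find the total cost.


Cost per person:
1 x $12 = $12
Group total:
2 x $12 = $24

$24


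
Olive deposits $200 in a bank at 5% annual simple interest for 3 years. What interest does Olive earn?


Use the formula I = P x R x T / 100
P x R x T = 200 x 5 x 3 = 3000
I = 3000 / 100 = $30

$30


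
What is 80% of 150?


Convert percentage to decimal:
80% = 0.8
Multiply:
150 x 0.8 = 120

120


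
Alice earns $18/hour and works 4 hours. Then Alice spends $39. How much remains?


Calculate earnings:
4 x $18 = $72
Subtract spending:
$72 - $39 = $33

$33


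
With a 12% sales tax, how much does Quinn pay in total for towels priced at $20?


Calculate the tax:
12% of $20 = $2.40
Add tax to price:
$20 + $2.40 = $22.40

$22.40


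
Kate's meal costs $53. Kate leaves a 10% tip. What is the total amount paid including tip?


Calculate the tip:
10% of $53 = $5.30
Add tip to meal cost:
$53 + $5.30 = $58.30

$58.30


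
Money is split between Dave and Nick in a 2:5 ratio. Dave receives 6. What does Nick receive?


Find the multiplier:
6 / 2 = 3
Apply to Nick's share:
5 x 3 = 15

15


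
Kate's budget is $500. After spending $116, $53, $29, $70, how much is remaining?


Add up expenses:
$116 + $53 + $29 + $70 = $268
Subtract from budget:
$500 - $268 = $232

$232


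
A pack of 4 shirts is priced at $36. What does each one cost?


Total cost: $36
Number of items: 4
Unit price: $36 / 4 = $9

$9


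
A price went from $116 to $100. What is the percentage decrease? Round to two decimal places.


Find the absolute change:
|100 - 116| = 16
Divide by original and multiply by 100:
16 / 116 x 100 = 13.7931...% ≈ 13.79%

13.79%


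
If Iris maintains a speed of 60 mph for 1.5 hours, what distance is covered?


Use the formula: distance = speed x time
Speed = 60 mph, Time = 1.5 hours
60 x 1.5 = 90 miles

90 miles


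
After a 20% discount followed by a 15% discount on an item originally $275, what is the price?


First discount:
20% of $275 = $55
Price after first discount:
$275 - $55 = $220
Second discount:
15% of $220 = $33
Final price:
$220 - $33 = $187

$187


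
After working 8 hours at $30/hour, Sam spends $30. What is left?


Calculate earnings:
8 x $30 = $240
Subtract spending:
$240 - $30 = $210

$210


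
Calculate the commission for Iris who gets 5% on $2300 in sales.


Convert rate to decimal:
5% = 0.05
Multiply by sales:
$2300 x 0.05 = $115

$115


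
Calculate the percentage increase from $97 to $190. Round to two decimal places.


Find the absolute change:
|190 - 97| = 93
Divide by original and multiply by 100:
93 / 97 x 100 = 95.8762...% ≈ 95.88%

95.88%


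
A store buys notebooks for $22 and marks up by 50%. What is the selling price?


Calculate the markup amount:
50% of $22 = $11
Add to cost:
$22 + $11 = $33

$33


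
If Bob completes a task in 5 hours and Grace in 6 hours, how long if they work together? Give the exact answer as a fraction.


Bob's rate: 1/5 of the job per hour
Grace's rate: 1/6 of the job per hour
Combined rate: 1/5 + 1/6 = 11/30 per hour
Time = 1 / (11/30) = 30/11 hours (≈ 2.73 hours)

30/11 hours


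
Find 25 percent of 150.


Convert percentage to decimal:
25% = 0.25
Multiply:
150 x 0.25 = 37.5

37.5


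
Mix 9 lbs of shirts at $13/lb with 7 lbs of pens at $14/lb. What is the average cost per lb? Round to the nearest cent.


Cost of shirts:
9 x $13 = $117
Cost of pens:
7 x $14 = $98
Total cost: $117 + $98 = $215
Total weight: 16 lbs
Average: $215 / 16 = $13.4375 ≈ $13.44/lb

$13.44/lb


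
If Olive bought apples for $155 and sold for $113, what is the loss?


Selling price = $113
Cost price = $155
Loss = cost price - selling price:
Loss = $155 - $113 = $42

$42


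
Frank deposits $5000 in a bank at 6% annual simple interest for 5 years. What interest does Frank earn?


Use the formula I = P x R x T / 100
P x R x T = 5000 x 6 x 5 = 150000
I = 150000 / 100 = $1500

$1500


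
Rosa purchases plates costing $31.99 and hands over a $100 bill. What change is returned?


Start with the amount paid:
$100
Subtract the price:
$100 - $31.99 = $68.01

$68.01


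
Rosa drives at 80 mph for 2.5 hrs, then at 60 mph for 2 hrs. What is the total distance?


Leg 1 distance:
80 x 2.5 = 200 miles
Leg 2 distance:
60 x 2 = 120 miles
Total distance:
200 + 120 = 320 miles

320 miles


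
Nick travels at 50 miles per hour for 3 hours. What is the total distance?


Use the formula: distance = speed x time
Speed = 50 mph, Time = 3 hours
50 x 3 = 150 miles

150 miles


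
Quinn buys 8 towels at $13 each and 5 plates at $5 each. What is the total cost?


Cost of towels:
8 x $13 = $104
Cost of plates:
5 x $5 = $25
Add both:
$104 + $25 = $129

$129


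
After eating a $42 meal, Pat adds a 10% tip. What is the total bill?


Calculate the tip:
10% of $42 = $4.20
Add tip to meal cost:
$42 + $4.20 = $46.20

$46.20


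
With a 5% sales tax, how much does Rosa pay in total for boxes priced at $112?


Calculate the tax:
5% of $112 = $5.60
Add tax to price:
$112 + $5.60 = $117.60

$117.60


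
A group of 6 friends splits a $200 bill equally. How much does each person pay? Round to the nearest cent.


Total bill: $200
Number of people: 6
Each pays: $200 / 6 = $33.3333... ≈ $33.33

$33.33


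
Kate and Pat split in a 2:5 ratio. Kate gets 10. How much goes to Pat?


Find the multiplier:
10 / 2 = 5
Apply to Pat's share:
5 x 5 = 25

25


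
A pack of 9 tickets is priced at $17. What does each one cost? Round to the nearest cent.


Total cost: $17
Number of items: 9
Unit price: $17 / 9 = $1.8888... ≈ $1.89

$1.89


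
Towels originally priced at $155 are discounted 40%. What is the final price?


Calculate the discount amount:
40% of $155 = $62
Subtract from original:
$155 - $62 = $93

$93


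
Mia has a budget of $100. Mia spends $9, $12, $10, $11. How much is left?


Add up expenses:
$9 + $12 + $10 + $11 = $42
Subtract from budget:
$100 - $42 = $58

$58


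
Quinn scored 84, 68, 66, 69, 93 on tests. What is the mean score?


Add the scores:
84 + 68 + 66 + 69 + 93 = 380
Divide by the number of tests:
380 / 5 = 76

76


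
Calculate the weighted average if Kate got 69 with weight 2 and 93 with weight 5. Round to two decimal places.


Weighted sum:
2 x 69 + 5 x 93 = 603
Total weight:
2 + 5 = 7
Weighted average:
603 / 7 = 86.1428... ≈ 86.14

86.14


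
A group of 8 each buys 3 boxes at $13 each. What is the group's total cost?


Cost per person:
3 x $13 = $39
Group total:
8 x $39 = $312

$312


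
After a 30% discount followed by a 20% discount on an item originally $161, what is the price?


First discount:
30% of $161 = $48.30
Price after first discount:
$161 - $48.30 = $112.70
Second discount:
20% of $112.70 = $22.54
Final price:
$112.70 - $22.54 = $90.16

$90.16


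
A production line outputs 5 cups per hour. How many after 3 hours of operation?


Production rate: 5 cups per hour
Time: 3 hours
Total: 5 x 3 = 15 cups

15 cups


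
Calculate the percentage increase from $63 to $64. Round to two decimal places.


Find the absolute change:
|64 - 63| = 1
Divide by original and multiply by 100:
1 / 63 x 100 = 1.5873...% ≈ 1.59%

1.59%


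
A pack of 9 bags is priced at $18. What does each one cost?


Total cost: $18
Number of items: 9
Unit price: $18 / 9 = $2

$2


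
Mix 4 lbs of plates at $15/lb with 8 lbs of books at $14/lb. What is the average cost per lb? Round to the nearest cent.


Cost of plates:
4 x $15 = $60
Cost of books:
8 x $14 = $112
Total cost: $60 + $112 = $172
Total weight: 12 lbs
Average: $172 / 12 = $14.3333... ≈ $14.33/lb

$14.33/lb


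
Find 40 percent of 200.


Convert percentage to decimal:
40% = 0.4
Multiply:
200 x 0.4 = 80

80


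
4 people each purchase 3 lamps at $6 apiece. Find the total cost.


Cost per person:
3 x $6 = $18
Group total:
4 x $18 = $72

$72


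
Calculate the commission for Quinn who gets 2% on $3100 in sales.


Convert rate to decimal:
2% = 0.02
Multiply by sales:
$3100 x 0.02 = $62

$62


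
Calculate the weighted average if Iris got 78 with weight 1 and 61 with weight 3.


Weighted sum:
1 x 78 + 3 x 61 = 261
Total weight:
1 + 3 = 4
Weighted average:
261 / 4 = 65.25

65.25


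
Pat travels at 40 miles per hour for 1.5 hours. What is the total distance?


Use the formula: distance = speed x time
Speed = 40 mph, Time = 1.5 hours
40 x 1.5 = 60 miles

60 miles


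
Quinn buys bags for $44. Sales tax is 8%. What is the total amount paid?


Calculate the tax:
8% of $44 = $3.52
Add tax to price:
$44 + $3.52 = $47.52

$47.52


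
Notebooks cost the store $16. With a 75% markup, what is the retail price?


Calculate the markup amount:
75% of $16 = $12
Add to cost:
$16 + $12 = $28

$28


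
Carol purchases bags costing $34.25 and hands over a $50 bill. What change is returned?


Start with the amount paid:
$50
Subtract the price:
$50 - $34.25 = $15.75

$15.75


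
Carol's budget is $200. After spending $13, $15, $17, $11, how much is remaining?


Add up expenses:
$13 + $15 + $17 + $11 = $56
Subtract from budget:
$200 - $56 = $144

$144


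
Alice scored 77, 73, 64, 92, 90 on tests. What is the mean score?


Add the scores:
77 + 73 + 64 + 92 + 90 = 396
Divide by the number of tests:
396 / 5 = 79.2

79.2


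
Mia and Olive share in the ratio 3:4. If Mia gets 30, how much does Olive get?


Find the multiplier:
30 / 3 = 10
Apply to Olive's share:
4 x 10 = 40

40


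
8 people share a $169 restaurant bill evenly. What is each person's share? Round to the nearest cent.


Total bill: $169
Number of people: 8
Each pays: $169 / 8 = $21.125 ≈ $21.13

$21.13


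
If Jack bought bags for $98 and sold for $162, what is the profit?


Selling price = $162
Cost price = $98
Profit = selling price - cost price:
Profit = $162 - $98 = $64

$64


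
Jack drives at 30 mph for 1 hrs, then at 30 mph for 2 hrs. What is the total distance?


Leg 1 distance:
30 x 1 = 30 miles
Leg 2 distance:
30 x 2 = 60 miles
Total distance:
30 + 60 = 90 miles

90 miles


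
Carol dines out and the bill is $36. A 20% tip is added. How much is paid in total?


Calculate the tip:
20% of $36 = $7.20
Add tip to meal cost:
$36 + $7.20 = $43.20

$43.20


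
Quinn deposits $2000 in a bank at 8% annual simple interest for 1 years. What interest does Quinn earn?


Use the formula I = P x R x T / 100
P x R x T = 2000 x 8 x 1 = 16000
I = 16000 / 100 = $160

$160


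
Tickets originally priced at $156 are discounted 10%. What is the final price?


Calculate the discount amount:
10% of $156 = $15.60
Subtract from original:
$156 - $15.60 = $140.40

$140.40


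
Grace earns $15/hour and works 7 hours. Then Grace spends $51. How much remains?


Calculate earnings:
7 x $15 = $105
Subtract spending:
$105 - $51 = $54

$54


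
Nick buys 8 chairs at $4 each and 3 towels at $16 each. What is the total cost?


Cost of chairs:
8 x $4 = $32
Cost of towels:
3 x $16 = $48
Add both:
$32 + $48 = $80

$80


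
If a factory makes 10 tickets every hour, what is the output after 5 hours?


Production rate: 10 tickets per hour
Time: 5 hours
Total: 10 x 5 = 50 tickets

50 tickets


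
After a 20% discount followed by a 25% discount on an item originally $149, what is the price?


First discount:
20% of $149 = $29.80
Price after first discount:
$149 - $29.80 = $119.20
Second discount:
25% of $119.20 = $29.80
Final price:
$119.20 - $29.80 = $89.40

$89.40


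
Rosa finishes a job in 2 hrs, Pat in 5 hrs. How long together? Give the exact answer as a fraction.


Rosa's rate: 1/2 of the job per hour
Pat's rate: 1/5 of the job per hour
Combined rate: 1/2 + 1/5 = 7/10 per hour
Time = 1 / (7/10) = 10/7 hours (≈ 1.43 hours)

10/7 hours


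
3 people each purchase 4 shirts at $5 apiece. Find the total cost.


Cost per person:
4 x $5 = $20
Group total:
3 x $20 = $60

$60


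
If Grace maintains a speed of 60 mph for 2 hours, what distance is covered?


Use the formula: distance = speed x time
Speed = 60 mph, Time = 2 hours
60 x 2 = 120 miles

120 miles


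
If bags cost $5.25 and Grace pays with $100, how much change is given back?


Start with the amount paid:
$100
Subtract the price:
$100 - $5.25 = $94.75

$94.75


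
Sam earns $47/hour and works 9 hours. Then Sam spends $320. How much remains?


Calculate earnings:
9 x $47 = $423
Subtract spending:
$423 - $320 = $103

$103


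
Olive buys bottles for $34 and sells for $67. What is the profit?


Selling price = $67
Cost price = $34
Profit = selling price - cost price:
Profit = $67 - $34 = $33

$33


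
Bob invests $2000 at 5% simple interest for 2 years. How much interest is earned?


Use the formula I = P x R x T / 100
P x R x T = 2000 x 5 x 2 = 20000
I = 20000 / 100 = $200

$200


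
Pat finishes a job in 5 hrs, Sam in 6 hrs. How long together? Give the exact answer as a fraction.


Pat's rate: 1/5 of the job per hour
Sam's rate: 1/6 of the job per hour
Combined rate: 1/5 + 1/6 = 11/30 per hour
Time = 1 / (11/30) = 30/11 hours (≈ 2.73 hours)

30/11 hours


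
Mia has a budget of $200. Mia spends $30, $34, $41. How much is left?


Add up expenses:
$30 + $34 + $41 = $105
Subtract from budget:
$200 - $105 = $95

$95


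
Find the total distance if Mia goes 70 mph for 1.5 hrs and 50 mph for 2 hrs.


Leg 1 distance:
70 x 1.5 = 105 miles
Leg 2 distance:
50 x 2 = 100 miles
Total distance:
105 + 100 = 205 miles

205 miles


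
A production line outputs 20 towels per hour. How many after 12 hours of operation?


Production rate: 20 towels per hour
Time: 12 hours
Total: 20 x 12 = 240 towels

240 towels


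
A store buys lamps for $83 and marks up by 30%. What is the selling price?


Calculate the markup amount:
30% of $83 = $24.90
Add to cost:
$83 + $24.90 = $107.90

$107.90


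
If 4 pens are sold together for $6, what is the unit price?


Total cost: $6
Number of items: 4
Unit price: $6 / 4 = $1.50

$1.50


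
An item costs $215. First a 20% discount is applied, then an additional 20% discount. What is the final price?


First discount:
20% of $215 = $43
Price after first discount:
$215 - $43 = $172
Second discount:
20% of $172 = $34.40
Final price:
$172 - $34.40 = $137.60

$137.60


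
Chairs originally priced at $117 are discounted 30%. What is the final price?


Calculate the discount amount:
30% of $117 = $35.10
Subtract from original:
$117 - $35.10 = $81.90

$81.90


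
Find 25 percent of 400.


Convert percentage to decimal:
25% = 0.25
Multiply:
400 x 0.25 = 100

100


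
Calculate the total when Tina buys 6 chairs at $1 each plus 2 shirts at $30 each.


Cost of chairs:
6 x $1 = $6
Cost of shirts:
2 x $30 = $60
Add both:
$6 + $60 = $66

$66


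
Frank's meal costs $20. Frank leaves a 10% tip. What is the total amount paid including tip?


Calculate the tip:
10% of $20 = $2
Add tip to meal cost:
$20 + $2 = $22

$22


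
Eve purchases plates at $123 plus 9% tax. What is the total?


Calculate the tax:
9% of $123 = $11.07
Add tax to price:
$123 + $11.07 = $134.07

$134.07


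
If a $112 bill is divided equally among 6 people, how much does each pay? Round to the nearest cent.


Total bill: $112
Number of people: 6
Each pays: $112 / 6 = $18.6666... ≈ $18.67

$18.67


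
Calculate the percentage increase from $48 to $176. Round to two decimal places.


Find the absolute change:
|176 - 48| = 128
Divide by original and multiply by 100:
128 / 48 x 100 = 266.6666...% ≈ 266.67%

266.67%


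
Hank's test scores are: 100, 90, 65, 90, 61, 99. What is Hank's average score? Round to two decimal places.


Add the scores:
100 + 90 + 65 + 90 + 61 + 99 = 505
Divide by the number of tests:
505 / 6 = 84.1666... ≈ 84.17

84.17


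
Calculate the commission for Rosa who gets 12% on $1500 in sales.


Convert rate to decimal:
12% = 0.12
Multiply by sales:
$1500 x 0.12 = $180

$180


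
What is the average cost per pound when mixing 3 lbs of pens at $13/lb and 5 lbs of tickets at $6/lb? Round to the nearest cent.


Cost of pens:
3 x $13 = $39
Cost of tickets:
5 x $6 = $30
Total cost: $39 + $30 = $69
Total weight: 8 lbs
Average: $69 / 8 = $8.625 ≈ $8.63/lb

$8.63/lb


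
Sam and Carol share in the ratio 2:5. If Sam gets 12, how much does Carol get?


Find the multiplier:
12 / 2 = 6
Apply to Carol's share:
5 x 6 = 30

30


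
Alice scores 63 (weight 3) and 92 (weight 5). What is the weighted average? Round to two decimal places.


Weighted sum:
3 x 63 + 5 x 92 = 649
Total weight:
3 + 5 = 8
Weighted average:
649 / 8 = 81.125 ≈ 81.13

81.13


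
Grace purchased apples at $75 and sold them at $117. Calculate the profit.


Selling price = $117
Cost price = $75
Profit = selling price - cost price:
Profit = $117 - $75 = $42

$42


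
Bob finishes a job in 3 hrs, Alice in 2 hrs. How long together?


Bob's rate: 1/3 of the job per hour
Alice's rate: 1/2 of the job per hour
Combined rate: 1/3 + 1/2 = 5/6 per hour
Time = 1 / (5/6) = 6/5 = 1.2 hours

1.2 hours


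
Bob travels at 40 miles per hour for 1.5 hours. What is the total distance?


Use the formula: distance = speed x time
Speed = 40 mph, Time = 1.5 hours
40 x 1.5 = 60 miles

60 miles


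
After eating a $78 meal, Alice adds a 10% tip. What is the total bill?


Calculate the tip:
10% of $78 = $7.80
Add tip to meal cost:
$78 + $7.80 = $85.80

$85.80


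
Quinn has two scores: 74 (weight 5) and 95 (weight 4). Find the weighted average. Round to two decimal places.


Weighted sum:
5 x 74 + 4 x 95 = 750
Total weight:
5 + 4 = 9
Weighted average:
750 / 9 = 83.3333... ≈ 83.33

83.33


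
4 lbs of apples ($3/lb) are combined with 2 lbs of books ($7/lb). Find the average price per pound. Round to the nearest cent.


Cost of apples:
4 x $3 = $12
Cost of books:
2 x $7 = $14
Total cost: $12 + $14 = $26
Total weight: 6 lbs
Average: $26 / 6 = $4.3333... ≈ $4.33/lb

$4.33/lb


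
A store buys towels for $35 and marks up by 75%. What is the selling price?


Calculate the markup amount:
75% of $35 = $26.25
Add to cost:
$35 + $26.25 = $61.25

$61.25


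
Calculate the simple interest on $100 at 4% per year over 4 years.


Use the formula I = P x R x T / 100
P x R x T = 100 x 4 x 4 = 1600
I = 1600 / 100 = $16

$16


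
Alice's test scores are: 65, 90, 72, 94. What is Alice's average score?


Add the scores:
65 + 90 + 72 + 94 = 321
Divide by the number of tests:
321 / 4 = 80.25

80.25


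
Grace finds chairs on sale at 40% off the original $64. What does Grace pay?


Calculate the discount amount:
40% of $64 = $25.60
Subtract from original:
$64 - $25.60 = $38.40

$38.40


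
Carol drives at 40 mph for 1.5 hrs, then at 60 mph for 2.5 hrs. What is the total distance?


Leg 1 distance:
40 x 1.5 = 60 miles
Leg 2 distance:
60 x 2.5 = 150 miles
Total distance:
60 + 150 = 210 miles

210 miles


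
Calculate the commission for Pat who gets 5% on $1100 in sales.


Convert rate to decimal:
5% = 0.05
Multiply by sales:
$1100 x 0.05 = $55

$55


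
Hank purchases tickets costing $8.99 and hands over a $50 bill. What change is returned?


Start with the amount paid:
$50
Subtract the price:
$50 - $8.99 = $41.01

$41.01


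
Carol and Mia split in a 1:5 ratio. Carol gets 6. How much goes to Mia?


Find the multiplier:
6 / 1 = 6
Apply to Mia's share:
5 x 6 = 30

30


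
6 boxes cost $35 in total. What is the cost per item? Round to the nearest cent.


Total cost: $35
Number of items: 6
Unit price: $35 / 6 = $5.8333... ≈ $5.83

$5.83


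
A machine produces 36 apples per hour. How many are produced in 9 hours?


Production rate: 36 apples per hour
Time: 9 hours
Total: 36 x 9 = 324 apples

324 apples


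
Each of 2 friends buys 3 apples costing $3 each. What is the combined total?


Cost per person:
3 x $3 = $9
Group total:
2 x $9 = $18

$18


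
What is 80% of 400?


Convert percentage to decimal:
80% = 0.8
Multiply:
400 x 0.8 = 320

320


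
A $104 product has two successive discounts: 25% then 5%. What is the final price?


First discount:
25% of $104 = $26
Price after first discount:
$104 - $26 = $78
Second discount:
5% of $78 = $3.90
Final price:
$78 - $3.90 = $74.10

$74.10


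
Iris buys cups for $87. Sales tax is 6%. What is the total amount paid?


Calculate the tax:
6% of $87 = $5.22
Add tax to price:
$87 + $5.22 = $92.22

$92.22


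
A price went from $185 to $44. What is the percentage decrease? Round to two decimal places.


Find the absolute change:
|44 - 185| = 141
Divide by original and multiply by 100:
141 / 185 x 100 = 76.2162...% ≈ 76.22%

76.22%


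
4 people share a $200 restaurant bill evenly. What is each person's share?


Total bill: $200
Number of people: 4
Each pays: $200 / 4 = $50

$50


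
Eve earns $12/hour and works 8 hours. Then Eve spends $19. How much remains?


Calculate earnings:
8 x $12 = $96
Subtract spending:
$96 - $19 = $77

$77


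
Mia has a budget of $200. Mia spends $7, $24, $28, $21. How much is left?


Add up expenses:
$7 + $24 + $28 + $21 = $80
Subtract from budget:
$200 - $80 = $120

$120


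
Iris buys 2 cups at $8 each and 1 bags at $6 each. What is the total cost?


Cost of cups:
2 x $8 = $16
Cost of bags:
1 x $6 = $6
Add both:
$16 + $6 = $22

$22


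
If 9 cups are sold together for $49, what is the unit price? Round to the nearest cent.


Total cost: $49
Number of items: 9
Unit price: $49 / 9 = $5.4444... ≈ $5.44

$5.44


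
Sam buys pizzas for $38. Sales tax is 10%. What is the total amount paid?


Calculate the tax:
10% of $38 = $3.80
Add tax to price:
$38 + $3.80 = $41.80

$41.80


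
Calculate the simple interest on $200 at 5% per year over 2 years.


Use the formula I = P x R x T / 100
P x R x T = 200 x 5 x 2 = 2000
I = 2000 / 100 = $20

$20


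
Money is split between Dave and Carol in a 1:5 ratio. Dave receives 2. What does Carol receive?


Find the multiplier:
2 / 1 = 2
Apply to Carol's share:
5 x 2 = 10

10


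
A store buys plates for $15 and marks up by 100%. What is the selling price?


Calculate the markup amount:
100% of $15 = $15
Add to cost:
$15 + $15 = $30

$30


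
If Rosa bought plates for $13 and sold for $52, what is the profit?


Selling price = $52
Cost price = $13
Profit = selling price - cost price:
Profit = $52 - $13 = $39

$39


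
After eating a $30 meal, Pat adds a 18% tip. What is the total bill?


Calculate the tip:
18% of $30 = $5.40
Add tip to meal cost:
$30 + $5.40 = $35.40

$35.40


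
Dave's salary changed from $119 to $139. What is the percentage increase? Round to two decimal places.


Find the absolute change:
|139 - 119| = 20
Divide by original and multiply by 100:
20 / 119 x 100 = 16.8067...% ≈ 16.81%

16.81%


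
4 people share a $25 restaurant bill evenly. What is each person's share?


Total bill: $25
Number of people: 4
Each pays: $25 / 4 = $6.25

$6.25


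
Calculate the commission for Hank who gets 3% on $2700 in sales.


Convert rate to decimal:
3% = 0.03
Multiply by sales:
$2700 x 0.03 = $81

$81


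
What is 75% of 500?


Convert percentage to decimal:
75% = 0.75
Multiply:
500 x 0.75 = 375

375


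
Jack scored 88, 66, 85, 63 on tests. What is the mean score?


Add the scores:
88 + 66 + 85 + 63 = 302
Divide by the number of tests:
302 / 4 = 75.5

75.5


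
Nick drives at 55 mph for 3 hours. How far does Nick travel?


Use the formula: distance = speed x time
Speed = 55 mph, Time = 3 hours
55 x 3 = 165 miles

165 miles


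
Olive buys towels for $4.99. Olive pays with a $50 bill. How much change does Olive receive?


Start with the amount paid:
$50
Subtract the price:
$50 - $4.99 = $45.01

$45.01


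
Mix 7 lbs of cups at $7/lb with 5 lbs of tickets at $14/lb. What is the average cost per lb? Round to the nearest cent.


Cost of cups:
7 x $7 = $49
Cost of tickets:
5 x $14 = $70
Total cost: $49 + $70 = $119
Total weight: 12 lbs
Average: $119 / 12 = $9.9166... ≈ $9.92/lb

$9.92/lb


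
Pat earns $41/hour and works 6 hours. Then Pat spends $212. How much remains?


Calculate earnings:
6 x $41 = $246
Subtract spending:
$246 - $212 = $34

$34


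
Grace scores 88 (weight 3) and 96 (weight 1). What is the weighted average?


Weighted sum:
3 x 88 + 1 x 96 = 360
Total weight:
3 + 1 = 4
Weighted average:
360 / 4 = 90

90


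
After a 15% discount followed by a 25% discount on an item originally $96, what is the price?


First discount:
15% of $96 = $14.40
Price after first discount:
$96 - $14.40 = $81.60
Second discount:
25% of $81.60 = $20.40
Final price:
$81.60 - $20.40 = $61.20

$61.20


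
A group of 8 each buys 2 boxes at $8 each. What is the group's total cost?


Cost per person:
2 x $8 = $16
Group total:
8 x $16 = $128

$128


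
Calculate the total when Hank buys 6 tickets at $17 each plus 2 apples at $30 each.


Cost of tickets:
6 x $17 = $102
Cost of apples:
2 x $30 = $60
Add both:
$102 + $60 = $162

$162


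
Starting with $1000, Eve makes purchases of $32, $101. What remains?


Add up expenses:
$32 + $101 = $133
Subtract from budget:
$1000 - $133 = $867

$867


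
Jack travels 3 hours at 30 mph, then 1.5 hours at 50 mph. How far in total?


Leg 1 distance:
30 x 3 = 90 miles
Leg 2 distance:
50 x 1.5 = 75 miles
Total distance:
90 + 75 = 165 miles

165 miles


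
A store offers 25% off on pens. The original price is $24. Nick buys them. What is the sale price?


Calculate the discount amount:
25% of $24 = $6
Subtract from original:
$24 - $6 = $18

$18


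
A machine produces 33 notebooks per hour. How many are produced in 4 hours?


Production rate: 33 notebooks per hour
Time: 4 hours
Total: 33 x 4 = 132 notebooks

132 notebooks


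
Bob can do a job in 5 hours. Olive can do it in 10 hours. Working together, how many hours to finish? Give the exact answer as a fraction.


Bob's rate: 1/5 of the job per hour
Olive's rate: 1/10 of the job per hour
Combined rate: 1/5 + 1/10 = 3/10 per hour
Time = 1 / (3/10) = 10/3 hours (≈ 3.33 hours)

10/3 hours


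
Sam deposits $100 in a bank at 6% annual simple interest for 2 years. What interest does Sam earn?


Use the formula I = P x R x T / 100
P x R x T = 100 x 6 x 2 = 1200
I = 1200 / 100 = $12

$12


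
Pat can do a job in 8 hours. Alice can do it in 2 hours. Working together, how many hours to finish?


Pat's rate: 1/8 of the job per hour
Alice's rate: 1/2 of the job per hour
Combined rate: 1/8 + 1/2 = 5/8 per hour
Time = 1 / (5/8) = 8/5 = 1.6 hours

1.6 hours


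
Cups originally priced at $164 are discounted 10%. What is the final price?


Calculate the discount amount:
10% of $164 = $16.40
Subtract from original:
$164 - $16.40 = $147.60

$147.60


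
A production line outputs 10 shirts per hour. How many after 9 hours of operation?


Production rate: 10 shirts per hour
Time: 9 hours
Total: 10 x 9 = 90 shirts

90 shirts


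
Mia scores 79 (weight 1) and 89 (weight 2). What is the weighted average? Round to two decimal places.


Weighted sum:
1 x 79 + 2 x 89 = 257
Total weight:
1 + 2 = 3
Weighted average:
257 / 3 = 85.6666... ≈ 85.67

85.67


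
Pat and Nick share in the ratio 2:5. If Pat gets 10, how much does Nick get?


Find the multiplier:
10 / 2 = 5
Apply to Nick's share:
5 x 5 = 25

25


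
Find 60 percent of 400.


Convert percentage to decimal:
60% = 0.6
Multiply:
400 x 0.6 = 240

240


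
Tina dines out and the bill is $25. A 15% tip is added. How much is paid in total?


Calculate the tip:
15% of $25 = $3.75
Add tip to meal cost:
$25 + $3.75 = $28.75

$28.75


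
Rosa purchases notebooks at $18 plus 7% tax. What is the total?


Calculate the tax:
7% of $18 = $1.26
Add tax to price:
$18 + $1.26 = $19.26

$19.26


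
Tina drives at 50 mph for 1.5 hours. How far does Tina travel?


Use the formula: distance = speed x time
Speed = 50 mph, Time = 1.5 hours
50 x 1.5 = 75 miles

75 miles


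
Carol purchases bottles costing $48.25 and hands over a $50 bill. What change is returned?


Start with the amount paid:
$50
Subtract the price:
$50 - $48.25 = $1.75

$1.75


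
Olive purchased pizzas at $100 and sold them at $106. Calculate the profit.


Selling price = $106
Cost price = $100
Profit = selling price - cost price:
Profit = $106 - $100 = $6

$6


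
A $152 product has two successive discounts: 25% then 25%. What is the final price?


First discount:
25% of $152 = $38
Price after first discount:
$152 - $38 = $114
Second discount:
25% of $114 = $28.50
Final price:
$114 - $28.50 = $85.50

$85.50


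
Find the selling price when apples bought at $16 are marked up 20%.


Calculate the markup amount:
20% of $16 = $3.20
Add to cost:
$16 + $3.20 = $19.20

$19.20


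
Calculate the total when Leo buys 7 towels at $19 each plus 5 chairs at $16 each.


Cost of towels:
7 x $19 = $133
Cost of chairs:
5 x $16 = $80
Add both:
$133 + $80 = $213

$213


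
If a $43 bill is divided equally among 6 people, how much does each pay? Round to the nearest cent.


Total bill: $43
Number of people: 6
Each pays: $43 / 6 = $7.1666... ≈ $7.17

$7.17


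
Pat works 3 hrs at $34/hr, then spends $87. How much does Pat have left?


Calculate earnings:
3 x $34 = $102
Subtract spending:
$102 - $87 = $15

$15


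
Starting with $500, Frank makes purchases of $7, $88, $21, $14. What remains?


Add up expenses:
$7 + $88 + $21 + $14 = $130
Subtract from budget:
$500 - $130 = $370

$370


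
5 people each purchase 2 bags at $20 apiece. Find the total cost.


Cost per person:
2 x $20 = $40
Group total:
5 x $40 = $200

$200


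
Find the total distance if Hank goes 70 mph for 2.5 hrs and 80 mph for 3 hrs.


Leg 1 distance:
70 x 2.5 = 175 miles
Leg 2 distance:
80 x 3 = 240 miles
Total distance:
175 + 240 = 415 miles

415 miles


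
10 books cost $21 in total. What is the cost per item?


Total cost: $21
Number of items: 10
Unit price: $21 / 10 = $2.10

$2.10


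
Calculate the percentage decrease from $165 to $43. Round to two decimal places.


Find the absolute change:
|43 - 165| = 122
Divide by original and multiply by 100:
122 / 165 x 100 = 73.9393...% ≈ 73.94%

73.94%


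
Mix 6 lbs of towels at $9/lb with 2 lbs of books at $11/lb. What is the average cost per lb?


Cost of towels:
6 x $9 = $54
Cost of books:
2 x $11 = $22
Total cost: $54 + $22 = $76
Total weight: 8 lbs
Average: $76 / 8 = $9.50/lb

$9.50/lb


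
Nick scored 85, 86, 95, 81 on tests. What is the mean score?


Add the scores:
85 + 86 + 95 + 81 = 347
Divide by the number of tests:
347 / 4 = 86.75

86.75


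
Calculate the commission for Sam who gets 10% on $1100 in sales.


Convert rate to decimal:
10% = 0.1
Multiply by sales:
$1100 x 0.1 = $110

$110


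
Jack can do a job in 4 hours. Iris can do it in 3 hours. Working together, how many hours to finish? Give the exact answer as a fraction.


Jack's rate: 1/4 of the job per hour
Iris's rate: 1/3 of the job per hour
Combined rate: 1/4 + 1/3 = 7/12 per hour
Time = 1 / (7/12) = 12/7 hours (≈ 1.71 hours)

12/7 hours


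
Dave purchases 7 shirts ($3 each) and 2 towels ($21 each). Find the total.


Cost of shirts:
7 x $3 = $21
Cost of towels:
2 x $21 = $42
Add both:
$21 + $42 = $63

$63


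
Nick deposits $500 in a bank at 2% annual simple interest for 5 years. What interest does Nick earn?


Use the formula I = P x R x T / 100
P x R x T = 500 x 2 x 5 = 5000
I = 5000 / 100 = $50

$50


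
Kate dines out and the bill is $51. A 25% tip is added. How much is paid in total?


Calculate the tip:
25% of $51 = $12.75
Add tip to meal cost:
$51 + $12.75 = $63.75

$63.75


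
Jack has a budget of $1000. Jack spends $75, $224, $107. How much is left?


Add up expenses:
$75 + $224 + $107 = $406
Subtract from budget:
$1000 - $406 = $594

$594


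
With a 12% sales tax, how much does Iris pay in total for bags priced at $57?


Calculate the tax:
12% of $57 = $6.84
Add tax to price:
$57 + $6.84 = $63.84

$63.84


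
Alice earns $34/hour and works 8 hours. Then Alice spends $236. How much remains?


Calculate earnings:
8 x $34 = $272
Subtract spending:
$272 - $236 = $36

$36


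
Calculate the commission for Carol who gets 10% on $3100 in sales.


Convert rate to decimal:
10% = 0.1
Multiply by sales:
$3100 x 0.1 = $310

$310


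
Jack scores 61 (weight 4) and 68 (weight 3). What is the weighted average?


Weighted sum:
4 x 61 + 3 x 68 = 448
Total weight:
4 + 3 = 7
Weighted average:
448 / 7 = 64

64


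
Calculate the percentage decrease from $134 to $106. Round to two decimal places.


Find the absolute change:
|106 - 134| = 28
Divide by original and multiply by 100:
28 / 134 x 100 = 20.8955...% ≈ 20.9%

20.9%


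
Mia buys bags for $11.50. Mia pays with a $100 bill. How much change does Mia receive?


Start with the amount paid:
$100
Subtract the price:
$100 - $11.50 = $88.50

$88.50


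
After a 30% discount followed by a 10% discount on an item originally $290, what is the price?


First discount:
30% of $290 = $87
Price after first discount:
$290 - $87 = $203
Second discount:
10% of $203 = $20.30
Final price:
$203 - $20.30 = $182.70

$182.70


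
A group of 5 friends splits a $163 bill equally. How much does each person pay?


Total bill: $163
Number of people: 5
Each pays: $163 / 5 = $32.60

$32.60


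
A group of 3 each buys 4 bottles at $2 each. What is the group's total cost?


Cost per person:
4 x $2 = $8
Group total:
3 x $8 = $24

$24


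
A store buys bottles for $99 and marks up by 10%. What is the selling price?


Calculate the markup amount:
10% of $99 = $9.90
Add to cost:
$99 + $9.90 = $108.90

$108.90


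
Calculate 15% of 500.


Convert percentage to decimal:
15% = 0.15
Multiply:
500 x 0.15 = 75

75


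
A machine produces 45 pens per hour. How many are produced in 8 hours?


Production rate: 45 pens per hour
Time: 8 hours
Total: 45 x 8 = 360 pens

360 pens


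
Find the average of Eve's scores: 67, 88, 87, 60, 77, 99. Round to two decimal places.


Add the scores:
67 + 88 + 87 + 60 + 77 + 99 = 478
Divide by the number of tests:
478 / 6 = 79.6666... ≈ 79.67

79.67


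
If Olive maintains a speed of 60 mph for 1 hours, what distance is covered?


Use the formula: distance = speed x time
Speed = 60 mph, Time = 1 hours
60 x 1 = 60 miles

60 miles


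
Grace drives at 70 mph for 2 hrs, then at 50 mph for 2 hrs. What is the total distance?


Leg 1 distance:
70 x 2 = 140 miles
Leg 2 distance:
50 x 2 = 100 miles
Total distance:
140 + 100 = 240 miles

240 miles


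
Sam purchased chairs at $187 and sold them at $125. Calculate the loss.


Selling price = $125
Cost price = $187
Loss = cost price - selling price:
Loss = $187 - $125 = $62

$62


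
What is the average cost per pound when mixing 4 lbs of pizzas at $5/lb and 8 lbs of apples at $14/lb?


Cost of pizzas:
4 x $5 = $20
Cost of apples:
8 x $14 = $112
Total cost: $20 + $112 = $132
Total weight: 12 lbs
Average: $132 / 12 = $11/lb

$11/lb
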